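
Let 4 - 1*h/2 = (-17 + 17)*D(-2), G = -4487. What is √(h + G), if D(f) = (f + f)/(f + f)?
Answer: I*√4479 ≈ 66.925*I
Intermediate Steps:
D(f) = 1 (D(f) = (2*f)/((2*f)) = (2*f)*(1/(2*f)) = 1)
h = 8 (h = 8 - 2*(-17 + 17) = 8 - 0 = 8 - 2*0 = 8 + 0 = 8)
√(h + G) = √(8 - 4487) = √(-4479) = I*√4479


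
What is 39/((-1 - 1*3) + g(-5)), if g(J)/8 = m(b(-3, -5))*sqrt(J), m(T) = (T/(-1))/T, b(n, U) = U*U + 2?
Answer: -13/28 + 13*I*sqrt(5)/14 ≈ -0.46429 + 2.0763*I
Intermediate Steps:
b(n, U) = 2 + U**2 (b(n, U) = U**2 + 2 = 2 + U**2)
m(T) = -1 (m(T) = (T*(-1))/T = (-T)/T = -1)
g(J) = -8*sqrt(J) (g(J) = 8*(-sqrt(J)) = -8*sqrt(J))
39/((-1 - 1*3) + g(-5)) = 39/((-1 - 1*3) - 8*I*sqrt(5)) = 39/((-1 - 3) - 8*I*sqrt(5)) = 39/(-4 - 8*I*sqrt(5))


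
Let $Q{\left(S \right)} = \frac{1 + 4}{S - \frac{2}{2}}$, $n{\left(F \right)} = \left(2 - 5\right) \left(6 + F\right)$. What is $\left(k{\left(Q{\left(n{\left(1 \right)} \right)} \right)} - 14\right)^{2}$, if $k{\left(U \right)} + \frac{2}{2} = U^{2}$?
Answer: $\frac{52345225}{234256} \approx 223.45$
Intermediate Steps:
$n{\left(F \right)} = -18 - 3 F$ ($n{\left(F \right)} = - 3 \left(6 + F\right) = -18 - 3 F$)
$Q{\left(S \right)} = \frac{5}{-1 + S}$ ($Q{\left(S \right)} = \frac{5}{S - 1} = \frac{5}{-1 + S}$)
$k{\left(U \right)} = -1 + U^{2}$
$\left(k{\left(Q{\left(n{\left(1 \right)} \right)} \right)} - 14\right)^{2} = \left(\left(-1 + \left(\frac{5}{-1 - 21}\right)^{2}\right) - 14\right)^{2} = \left(\left(-1 + \left(\frac{5}{-22}\right)^{2}\right) - 14\right)^{2} = \left(\left(-1 + \left(5 \left(- \frac{1}{22}\right)\right)^{2}\right) - 14\right)^{2} = \left(\left(-1 + \left(- \frac{5}{22}\right)^{2}\right) - 14\right)^{2} = \left(\left(-1 + \frac{25}{484}\right) - 14\right)^{2} = \left(- \frac{459}{484} - 14\right)^{2} = \left(- \frac{7235}{484}\right)^{2} = \frac{52345225}{234256}$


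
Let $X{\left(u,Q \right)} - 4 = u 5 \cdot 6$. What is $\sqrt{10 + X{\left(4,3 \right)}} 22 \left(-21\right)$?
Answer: $- 462 \sqrt{134} \approx -5348.0$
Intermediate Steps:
$X{\left(u,Q \right)} = 4 + 30 u$ ($X{\left(u,Q \right)} = 4 + u 5 \cdot 6 = 4 + 5 u 6 = 4 + 30 u$)
$\sqrt{10 + X{\left(4,3 \right)}} 22 \left(-21\right) = \sqrt{10 + \left(4 + 30 \cdot 4\right)} 22 \left(-21\right) = \sqrt{10 + \left(4 + 120\right)} 22 \left(-21\right) = \sqrt{10 + 124} \cdot 22 \left(-21\right) = \sqrt{134} \cdot 22 \left(-21\right) = 22 \sqrt{134} \left(-21\right) = - 462 \sqrt{134}$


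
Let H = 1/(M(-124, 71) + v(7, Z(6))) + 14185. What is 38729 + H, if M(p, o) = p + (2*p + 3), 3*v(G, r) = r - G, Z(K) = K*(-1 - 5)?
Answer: 60851097/1150 ≈ 52914.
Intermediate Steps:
Z(K) = -6*K (Z(K) = K*(-6) = -6*K)
v(G, r) = -G/3 + r/3 (v(G, r) = (r - G)/3 = -G/3 + r/3)
M(p, o) = 3 + 3*p (M(p, o) = p + (3 + 2*p) = 3 + 3*p)
H = 16312747/1150 (H = 1/((3 + 3*(-124)) + (-⅓*7 + (-6*6)/3)) + 14185 = 1/((3 - 372) + (-7/3 + (⅓)*(-36))) + 14185 = 1/(-369 + (-7/3 - 12)) + 14185 = 1/(-369 - 43/3) + 14185 = 1/(-1150/3) + 14185 = -3/1150 + 14185 = 16312747/1150 ≈ 14185.)
38729 + H = 38729 + 16312747/1150 = 60851097/1150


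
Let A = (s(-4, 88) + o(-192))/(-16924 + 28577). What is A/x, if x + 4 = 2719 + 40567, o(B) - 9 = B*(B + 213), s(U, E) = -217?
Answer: -2120/252182573 ≈ -8.4066e-6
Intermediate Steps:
o(B) = 9 + B*(213 + B) (o(B) = 9 + B*(B + 213) = 9 + B*(213 + B))
x = 43282 (x = -4 + (2719 + 40567) = -4 + 43286 = 43282)
A = -4240/11653 (A = (-217 + (9 + (-192)² + 213*(-192)))/(-16924 + 28577) = (-217 + (9 + 36864 - 40896))/11653 = (-217 - 4023)*(1/11653) = -4240*1/11653 = -4240/11653 ≈ -0.36385)
A/x = -4240/11653/43282 = -4240/11653*1/43282 = -2120/252182573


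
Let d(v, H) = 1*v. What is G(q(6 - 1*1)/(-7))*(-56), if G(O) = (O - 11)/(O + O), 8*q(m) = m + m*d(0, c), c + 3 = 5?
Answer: -17388/5 ≈ -3477.6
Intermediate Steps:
c = 2 (c = -3 + 5 = 2)
d(v, H) = v
q(m) = m/8 (q(m) = (m + m*0)/8 = (m + 0)/8 = m/8)
G(O) = (-11 + O)/(2*O) (G(O) = (-11 + O)/((2*O)) = (-11 + O)*(1/(2*O)) = (-11 + O)/(2*O))
G(q(6 - 1*1)/(-7))*(-56) = ((-11 + ((6 - 1*1)/8)/(-7))/(2*((((6 - 1*1)/8)/(-7)))))*(-56) = ((-11 + ((6 - 1)/8)*(-⅐))/(2*((((6 - 1)/8)*(-⅐)))))*(-56) = ((-11 + ((⅛)*5)*(-⅐))/(2*((((⅛)*5)*(-⅐)))))*(-56) = ((-11 + (5/8)*(-⅐))/(2*(((5/8)*(-⅐)))))*(-56) = ((-11 - 5/56)/(2*(-5/56)))*(-56) = ((½)*(-56/5)*(-621/56))*(-56) = (621/10)*(-56) = -17388/5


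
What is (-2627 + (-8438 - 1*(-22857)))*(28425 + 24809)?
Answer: 627735328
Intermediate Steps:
(-2627 + (-8438 - 1*(-22857)))*(28425 + 24809) = (-2627 + (-8438 + 22857))*53234 = (-2627 + 14419)*53234 = 11792*53234 = 627735328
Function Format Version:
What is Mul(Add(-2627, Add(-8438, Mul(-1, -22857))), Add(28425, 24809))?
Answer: 627735328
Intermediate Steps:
Mul(Add(-2627, Add(-8438, Mul(-1, -22857))), Add(28425, 24809)) = Mul(Add(-2627, Add(-8438, 22857)), 53234) = Mul(Add(-2627, 14419), 53234) = Mul(11792, 53234) = 627735328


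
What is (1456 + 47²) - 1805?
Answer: 1860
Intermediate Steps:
(1456 + 47²) - 1805 = (1456 + 2209) - 1805 = 3665 - 1805 = 1860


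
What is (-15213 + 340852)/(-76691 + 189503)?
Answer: 325639/112812 ≈ 2.8866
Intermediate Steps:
(-15213 + 340852)/(-76691 + 189503) = 325639/112812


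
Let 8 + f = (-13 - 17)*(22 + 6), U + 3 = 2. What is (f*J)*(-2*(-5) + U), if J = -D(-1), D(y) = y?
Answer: -7632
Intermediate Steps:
U = -1 (U = -3 + 2 = -1)
f = -848 (f = -8 + (-13 - 17)*(22 + 6) = -8 - 30*28 = -8 - 840 = -848)
J = 1 (J = -1*(-1) = 1)
(f*J)*(-2*(-5) + U) = (-848*1)*(-2*(-5) - 1) = -848*(10 - 1) = -848*9 = -7632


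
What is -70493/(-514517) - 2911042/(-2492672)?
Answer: 7820077215/5993094016 ≈ 1.3048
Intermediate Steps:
-70493/(-514517) - 2911042/(-2492672) = -70493*(-1/514517) - 2911042*(-1/2492672) = 70493/514517 + 13603/11648 = 7820077215/5993094016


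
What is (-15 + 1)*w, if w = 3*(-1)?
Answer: 42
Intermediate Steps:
w = -3
(-15 + 1)*w = (-15 + 1)*(-3) = -14*(-3) = 42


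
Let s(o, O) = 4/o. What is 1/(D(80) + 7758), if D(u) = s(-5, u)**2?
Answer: 25/193966 ≈ 0.00012889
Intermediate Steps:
D(u) = 16/25 (D(u) = (4/(-5))**2 = (4*(-1/5))**2 = (-4/5)**2 = 16/25)
1/(D(80) + 7758) = 1/(16/25 + 7758) = 1/(193966/25) = 25/193966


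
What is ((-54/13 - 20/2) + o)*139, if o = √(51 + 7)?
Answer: -25576/13 + 139*√58 ≈ -908.79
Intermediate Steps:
o = √58 ≈ 7.6158
((-54/13 - 20/2) + o)*139 = ((-54/13 - 20/2) + √58)*139 = ((-54*1/13 - 20*½) + √58)*139 = ((-54/13 - 10) + √58)*139 = (-184/13 + √58)*139 = -25576/13 + 139*√58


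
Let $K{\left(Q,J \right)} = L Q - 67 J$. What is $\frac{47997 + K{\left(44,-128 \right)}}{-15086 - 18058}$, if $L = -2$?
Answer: $- \frac{56485}{33144} \approx -1.7042$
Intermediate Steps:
$K{\left(Q,J \right)} = - 67 J - 2 Q$ ($K{\left(Q,J \right)} = - 2 Q - 67 J = - 67 J - 2 Q$)
$\frac{47997 + K{\left(44,-128 \right)}}{-15086 - 18058} = \frac{47997 - -8488}{-15086 - 18058} = \frac{47997 + \left(8576 - 88\right)}{-33144} = \left(47997 + 8488\right) \left(- \frac{1}{33144}\right) = 56485 \left(- \frac{1}{33144}\right) = - \frac{56485}{33144}$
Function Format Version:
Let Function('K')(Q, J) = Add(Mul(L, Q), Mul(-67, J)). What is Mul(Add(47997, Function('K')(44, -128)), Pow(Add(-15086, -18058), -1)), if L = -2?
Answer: Rational(-56485, 33144) ≈ -1.7042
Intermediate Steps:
Function('K')(Q, J) = Add(Mul(-67, J), Mul(-2, Q)) (Function('K')(Q, J) = Add(Mul(-2, Q), Mul(-67, J)) = Add(Mul(-67, J), Mul(-2, Q)))
Mul(Add(47997, Function('K')(44, -128)), Pow(Add(-15086, -18058), -1)) = Mul(Add(47997, Add(Mul(-67, -128), Mul(-2, 44))), Pow(Add(-15086, -18058), -1)) = Mul(Add(47997, Add(8576, -88)), Pow(-33144, -1)) = Mul(Add(47997, 8488), Rational(-1, 33144)) = Mul(56485, Rational(-1, 33144)) = Rational(-56485, 33144)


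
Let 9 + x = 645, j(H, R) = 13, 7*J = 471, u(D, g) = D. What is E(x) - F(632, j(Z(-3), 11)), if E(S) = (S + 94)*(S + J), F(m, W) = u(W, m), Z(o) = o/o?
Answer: 3593699/7 ≈ 5.1339e+5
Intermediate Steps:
Z(o) = 1
J = 471/7 (J = (⅐)*471 = 471/7 ≈ 67.286)
F(m, W) = W
x = 636 (x = -9 + 645 = 636)
E(S) = (94 + S)*(471/7 + S) (E(S) = (S + 94)*(S + 471/7) = (94 + S)*(471/7 + S))
E(x) - F(632, j(Z(-3), 11)) = (44274/7 + 636² + (1129/7)*636) - 1*13 = (44274/7 + 404496 + 718044/7) - 13 = 3593790/7 - 13 = 3593699/7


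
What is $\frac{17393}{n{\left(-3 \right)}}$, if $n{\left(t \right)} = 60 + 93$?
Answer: $\frac{17393}{153} \approx 113.68$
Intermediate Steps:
$n{\left(t \right)} = 153$
$\frac{17393}{n{\left(-3 \right)}} = \frac{17393}{153}$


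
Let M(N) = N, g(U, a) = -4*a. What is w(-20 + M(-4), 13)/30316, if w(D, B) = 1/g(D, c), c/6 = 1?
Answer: -1/727584 ≈ -1.3744e-6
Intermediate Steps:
c = 6 (c = 6*1 = 6)
w(D, B) = -1/24 (w(D, B) = 1/(-4*6) = 1/(-24) = -1/24)
w(-20 + M(-4), 13)/30316 = -1/24/30316 = -1/24*1/30316 = -1/727584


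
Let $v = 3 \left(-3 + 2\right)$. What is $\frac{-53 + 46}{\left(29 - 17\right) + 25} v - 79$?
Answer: $- \frac{2902}{37} \approx -78.432$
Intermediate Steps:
$v = -3$ ($v = 3 \left(-1\right) = -3$)
$\frac{-53 + 46}{\left(29 - 17\right) + 25} v - 79 = \frac{-53 + 46}{\left(29 - 17\right) + 25} \left(-3\right) - 79 = - \frac{7}{\left(29 - 17\right) + 25} \left(-3\right) - 79 = - \frac{7}{12 + 25} \left(-3\right) - 79 = - \frac{7}{37} \left(-3\right) - 79 = \left(-7\right) \frac{1}{37} \left(-3\right) - 79 = \left(- \frac{7}{37}\right) \left(-3\right) - 79 = \frac{21}{37} - 79 = - \frac{2902}{37}$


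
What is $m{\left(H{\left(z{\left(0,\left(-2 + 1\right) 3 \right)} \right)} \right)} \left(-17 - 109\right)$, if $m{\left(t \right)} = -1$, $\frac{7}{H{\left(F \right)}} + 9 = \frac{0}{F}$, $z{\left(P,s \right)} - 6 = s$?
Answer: $126$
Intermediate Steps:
$z{\left(P,s \right)} = 6 + s$
$H{\left(F \right)} = - \frac{7}{9}$ ($H{\left(F \right)} = \frac{7}{-9 + \frac{0}{F}} = \frac{7}{-9 + 0} = \frac{7}{-9} = 7 \left(- \frac{1}{9}\right) = - \frac{7}{9}$)
$m{\left(H{\left(z{\left(0,\left(-2 + 1\right) 3 \right)} \right)} \right)} \left(-17 - 109\right) = - (-17 - 109) = \left(-1\right) \left(-126\right) = 126$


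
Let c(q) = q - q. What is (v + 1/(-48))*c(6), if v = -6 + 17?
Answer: 0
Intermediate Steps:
v = 11
c(q) = 0
(v + 1/(-48))*c(6) = (11 + 1/(-48))*0 = (11 - 1/48)*0 = (527/48)*0 = 0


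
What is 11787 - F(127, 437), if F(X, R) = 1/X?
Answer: 1496948/127 ≈ 11787.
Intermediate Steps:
11787 - F(127, 437) = 11787 - 1/127 = 1496948/127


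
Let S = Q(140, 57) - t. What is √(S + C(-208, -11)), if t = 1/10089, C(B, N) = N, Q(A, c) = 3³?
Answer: √180955183/3363 ≈ 4.0000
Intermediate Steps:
Q(A, c) = 27
t = 1/10089 ≈ 9.9118e-5
S = 272402/10089 (S = 27 - 1*1/10089 = 27 - 1/10089 = 272402/10089 ≈ 27.000)
√(S + C(-208, -11)) = √(272402/10089 - 11) = √(161423/10089) = √180955183/3363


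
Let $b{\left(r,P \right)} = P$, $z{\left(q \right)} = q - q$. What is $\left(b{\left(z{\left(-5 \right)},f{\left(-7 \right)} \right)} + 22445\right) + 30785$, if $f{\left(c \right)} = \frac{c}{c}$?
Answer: $53231$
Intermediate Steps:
$z{\left(q \right)} = 0$
$f{\left(c \right)} = 1$
$\left(b{\left(z{\left(-5 \right)},f{\left(-7 \right)} \right)} + 22445\right) + 30785 = \left(1 + 22445\right) + 30785 = 22446 + 30785 = 53231$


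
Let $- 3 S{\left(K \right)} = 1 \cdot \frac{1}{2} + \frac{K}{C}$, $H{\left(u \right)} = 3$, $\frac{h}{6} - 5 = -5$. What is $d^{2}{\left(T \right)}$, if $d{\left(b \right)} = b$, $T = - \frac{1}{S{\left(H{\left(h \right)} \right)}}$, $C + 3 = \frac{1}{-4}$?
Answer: $\frac{6084}{121} \approx 50.281$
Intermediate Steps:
$C = - \frac{13}{4}$ ($C = -3 + \frac{1}{-4} = -3 - \frac{1}{4} = - \frac{13}{4} \approx -3.25$)
$h = 0$ ($h = 30 + 6 \left(-5\right) = 30 - 30 = 0$)
$S{\left(K \right)} = - \frac{1}{6} + \frac{4 K}{39}$ ($S{\left(K \right)} = - \frac{1 \cdot \frac{1}{2} + \frac{K}{- \frac{13}{4}}}{3} = - \frac{1 \cdot \frac{1}{2} + K \left(- \frac{4}{13}\right)}{3} = - \frac{\frac{1}{2} - \frac{4 K}{13}}{3} = - \frac{1}{6} + \frac{4 K}{39}$)
$T = - \frac{78}{11}$ ($T = - \frac{1}{- \frac{1}{6} + \frac{4}{39} \cdot 3} = - \frac{1}{- \frac{1}{6} + \frac{4}{13}} = - \frac{1}{\frac{11}{78}} = \left(-1\right) \frac{78}{11} = - \frac{78}{11} \approx -7.0909$)
$d^{2}{\left(T \right)} = \left(- \frac{78}{11}\right)^{2} = \frac{6084}{121}$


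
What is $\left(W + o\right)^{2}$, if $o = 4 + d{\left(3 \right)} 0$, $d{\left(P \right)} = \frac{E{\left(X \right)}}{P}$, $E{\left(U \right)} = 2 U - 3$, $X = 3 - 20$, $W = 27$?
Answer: $961$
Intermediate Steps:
$X = -17$ ($X = 3 - 20 = -17$)
$E{\left(U \right)} = -3 + 2 U$
$d{\left(P \right)} = - \frac{37}{P}$ ($d{\left(P \right)} = \frac{-3 + 2 \left(-17\right)}{P} = \frac{-3 - 34}{P} = - \frac{37}{P}$)
$o = 4$ ($o = 4 + - \frac{37}{3} \cdot 0 = 4 + \left(-37\right) \frac{1}{3} \cdot 0 = 4 - 0 = 4 + 0 = 4$)
$\left(W + o\right)^{2} = \left(27 + 4\right)^{2} = 31^{2} = 961$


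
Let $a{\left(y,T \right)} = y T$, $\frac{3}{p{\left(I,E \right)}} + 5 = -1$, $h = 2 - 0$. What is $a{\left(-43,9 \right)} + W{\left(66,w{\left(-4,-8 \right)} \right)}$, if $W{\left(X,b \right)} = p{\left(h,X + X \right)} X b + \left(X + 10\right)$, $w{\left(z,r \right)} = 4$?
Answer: $-443$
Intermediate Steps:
$h = 2$ ($h = 2 + 0 = 2$)
$p{\left(I,E \right)} = - \frac{1}{2}$ ($p{\left(I,E \right)} = \frac{3}{-5 - 1} = \frac{3}{-6} = 3 \left(- \frac{1}{6}\right) = - \frac{1}{2}$)
$W{\left(X,b \right)} = 10 + X - \frac{X b}{2}$ ($W{\left(X,b \right)} = - \frac{X}{2} b + \left(X + 10\right) = - \frac{X b}{2} + \left(10 + X\right) = 10 + X - \frac{X b}{2}$)
$a{\left(y,T \right)} = T y$
$a{\left(-43,9 \right)} + W{\left(66,w{\left(-4,-8 \right)} \right)} = 9 \left(-43\right) + \left(10 + 66 - 33 \cdot 4\right) = -387 + \left(10 + 66 - 132\right) = -387 - 56 = -443$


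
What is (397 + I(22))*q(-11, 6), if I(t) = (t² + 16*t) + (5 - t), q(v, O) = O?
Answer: 7296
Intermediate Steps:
I(t) = 5 + t² + 15*t
(397 + I(22))*q(-11, 6) = (397 + (5 + 22² + 15*22))*6 = (397 + (5 + 484 + 330))*6 = (397 + 819)*6 = 1216*6 = 7296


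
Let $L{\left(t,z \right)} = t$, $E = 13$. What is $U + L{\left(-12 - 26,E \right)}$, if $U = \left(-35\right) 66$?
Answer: $-2348$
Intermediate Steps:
$U = -2310$
$U + L{\left(-12 - 26,E \right)} = -2310 - 38 = -2348$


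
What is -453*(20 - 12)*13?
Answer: -47112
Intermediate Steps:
-453*(20 - 12)*13 = -3624*13 = -453*104 = -47112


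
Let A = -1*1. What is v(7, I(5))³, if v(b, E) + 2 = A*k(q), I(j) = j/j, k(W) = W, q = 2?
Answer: -64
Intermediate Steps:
I(j) = 1
A = -1
v(b, E) = -4 (v(b, E) = -2 - 1*2 = -2 - 2 = -4)
v(7, I(5))³ = (-4)³ = -64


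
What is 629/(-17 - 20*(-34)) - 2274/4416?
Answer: 12451/28704 ≈ 0.43377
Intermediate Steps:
629/(-17 - 20*(-34)) - 2274/4416 = 629/(-17 + 680) - 2274*1/4416 = 629/663 - 379/736 = 629*(1/663) - 379/736 = 37/39 - 379/736 = 12451/28704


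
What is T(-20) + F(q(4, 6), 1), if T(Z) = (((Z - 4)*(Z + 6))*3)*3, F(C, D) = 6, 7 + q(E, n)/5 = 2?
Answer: 3030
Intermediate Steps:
q(E, n) = -25 (q(E, n) = -35 + 5*2 = -35 + 10 = -25)
T(Z) = 9*(-4 + Z)*(6 + Z) (T(Z) = (((-4 + Z)*(6 + Z))*3)*3 = (3*(-4 + Z)*(6 + Z))*3 = 9*(-4 + Z)*(6 + Z))
T(-20) + F(q(4, 6), 1) = (-216 + 9*(-20)² + 18*(-20)) + 6 = (-216 + 9*400 - 360) + 6 = (-216 + 3600 - 360) + 6 = 3024 + 6 = 3030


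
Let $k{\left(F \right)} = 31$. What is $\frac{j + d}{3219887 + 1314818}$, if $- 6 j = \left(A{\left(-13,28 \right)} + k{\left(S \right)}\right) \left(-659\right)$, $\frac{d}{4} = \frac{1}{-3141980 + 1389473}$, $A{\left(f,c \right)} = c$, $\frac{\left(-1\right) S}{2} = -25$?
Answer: $\frac{3244724983}{2270600644410} \approx 0.001429$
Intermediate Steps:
$S = 50$ ($S = \left(-2\right) \left(-25\right) = 50$)
$d = - \frac{4}{1752507}$ ($d = \frac{4}{-3141980 + 1389473} = \frac{4}{-1752507} = 4 \left(- \frac{1}{1752507}\right) = - \frac{4}{1752507} \approx -2.2824 \cdot 10^{-6}$)
$j = \frac{38881}{6}$ ($j = - \frac{\left(28 + 31\right) \left(-659\right)}{6} = - \frac{59 \left(-659\right)}{6} = \left(- \frac{1}{6}\right) \left(-38881\right) = \frac{38881}{6} \approx 6480.2$)
$\frac{j + d}{3219887 + 1314818} = \frac{\frac{38881}{6} - \frac{4}{1752507}}{3219887 + 1314818} = \frac{22713074881}{3505014 \cdot 4534705} = \frac{22713074881}{3505014} \cdot \frac{1}{4534705} = \frac{3244724983}{2270600644410}$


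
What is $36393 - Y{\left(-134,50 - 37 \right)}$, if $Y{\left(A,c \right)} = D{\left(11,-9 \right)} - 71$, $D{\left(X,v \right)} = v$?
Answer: $36473$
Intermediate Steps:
$Y{\left(A,c \right)} = -80$ ($Y{\left(A,c \right)} = -9 - 71 = -80$)
$36393 - Y{\left(-134,50 - 37 \right)} = 36393 - -80 = 36393 + 80 = 36473$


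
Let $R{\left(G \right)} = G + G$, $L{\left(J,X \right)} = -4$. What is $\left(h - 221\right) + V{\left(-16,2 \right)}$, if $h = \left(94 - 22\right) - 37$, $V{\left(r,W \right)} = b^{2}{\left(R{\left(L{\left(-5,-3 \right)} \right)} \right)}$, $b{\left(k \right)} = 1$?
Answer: $-185$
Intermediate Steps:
$R{\left(G \right)} = 2 G$
$V{\left(r,W \right)} = 1$ ($V{\left(r,W \right)} = 1^{2} = 1$)
$h = 35$ ($h = 72 - 37 = 35$)
$\left(h - 221\right) + V{\left(-16,2 \right)} = \left(35 - 221\right) + 1 = -186 + 1 = -185$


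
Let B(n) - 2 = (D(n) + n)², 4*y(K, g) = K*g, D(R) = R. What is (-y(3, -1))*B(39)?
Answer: 9129/2 ≈ 4564.5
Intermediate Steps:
y(K, g) = K*g/4 (y(K, g) = (K*g)/4 = K*g/4)
B(n) = 2 + 4*n² (B(n) = 2 + (n + n)² = 2 + (2*n)² = 2 + 4*n²)
(-y(3, -1))*B(39) = (-3*(-1)/4)*(2 + 4*39²) = (-1*(-¾))*(2 + 4*1521) = 3*(2 + 6084)/4 = (¾)*6086 = 9129/2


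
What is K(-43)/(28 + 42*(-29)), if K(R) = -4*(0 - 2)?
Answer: -4/595 ≈ -0.0067227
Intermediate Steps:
K(R) = 8 (K(R) = -4*(-2) = 8)
K(-43)/(28 + 42*(-29)) = 8/(28 + 42*(-29)) = 8/(28 - 1218) = 8/(-1190) = 8*(-1/1190) = -4/595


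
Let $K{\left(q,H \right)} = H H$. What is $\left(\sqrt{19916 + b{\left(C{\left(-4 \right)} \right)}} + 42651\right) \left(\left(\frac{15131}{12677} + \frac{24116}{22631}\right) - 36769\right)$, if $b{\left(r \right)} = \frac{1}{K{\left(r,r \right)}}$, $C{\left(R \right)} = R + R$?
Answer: $- \frac{9181391502858390}{5854963} - \frac{11301565119225 \sqrt{5665}}{163938964} \approx -1.5733 \cdot 10^{9}$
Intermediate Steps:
$K{\left(q,H \right)} = H^{2}$
$C{\left(R \right)} = 2 R$
$b{\left(r \right)} = \frac{1}{r^{2}}$
$\left(\sqrt{19916 + b{\left(C{\left(-4 \right)} \right)}} + 42651\right) \left(\left(\frac{15131}{12677} + \frac{24116}{22631}\right) - 36769\right) = \left(\sqrt{19916 + \frac{1}{64}} + 42651\right) \left(\left(\frac{15131}{12677} + \frac{24116}{22631}\right) - 36769\right) = \left(\sqrt{\frac{1274625}{64}} + 42651\right) \left(\frac{92592599}{40984741} - 36769\right) = \left(\frac{15 \sqrt{5665}}{8} + 42651\right) \left(- \frac{1506875349230}{40984741}\right) = \left(42651 + \frac{15 \sqrt{5665}}{8}\right) \left(- \frac{1506875349230}{40984741}\right) = - \frac{9181391502858390}{5854963} - \frac{11301565119225 \sqrt{5665}}{163938964}$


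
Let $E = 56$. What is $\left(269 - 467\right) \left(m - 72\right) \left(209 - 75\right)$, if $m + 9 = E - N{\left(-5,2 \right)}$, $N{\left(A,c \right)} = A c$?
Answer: $397980$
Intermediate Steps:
$m = 57$ ($m = -9 + \left(56 - \left(-5\right) 2\right) = -9 + \left(56 - -10\right) = -9 + \left(56 + 10\right) = -9 + 66 = 57$)
$\left(269 - 467\right) \left(m - 72\right) \left(209 - 75\right) = \left(269 - 467\right) \left(57 - 72\right) \left(209 - 75\right) = - 198 \left(\left(-15\right) 134\right) = \left(-198\right) \left(-2010\right) = 397980$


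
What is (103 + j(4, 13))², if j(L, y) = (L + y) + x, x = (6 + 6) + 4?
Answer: 18496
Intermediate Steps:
x = 16 (x = 12 + 4 = 16)
j(L, y) = 16 + L + y (j(L, y) = (L + y) + 16 = 16 + L + y)
(103 + j(4, 13))² = (103 + (16 + 4 + 13))² = (103 + 33)² = 136² = 18496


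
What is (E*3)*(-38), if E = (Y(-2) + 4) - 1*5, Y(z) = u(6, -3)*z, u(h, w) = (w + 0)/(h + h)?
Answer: 57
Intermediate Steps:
u(h, w) = w/(2*h) (u(h, w) = w/((2*h)) = w*(1/(2*h)) = w/(2*h))
Y(z) = -z/4 (Y(z) = ((½)*(-3)/6)*z = ((½)*(-3)*(⅙))*z = -z/4)
E = -½ (E = (-¼*(-2) + 4) - 1*5 = (½ + 4) - 5 = 9/2 - 5 = -½ ≈ -0.50000)
(E*3)*(-38) = -½*3*(-38) = -3/2*(-38) = 57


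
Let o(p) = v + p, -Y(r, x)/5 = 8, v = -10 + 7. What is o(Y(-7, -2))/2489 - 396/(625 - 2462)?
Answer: 82423/415663 ≈ 0.19829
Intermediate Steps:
v = -3
Y(r, x) = -40 (Y(r, x) = -5*8 = -40)
o(p) = -3 + p
o(Y(-7, -2))/2489 - 396/(625 - 2462) = (-3 - 40)/2489 - 396/(625 - 2462) = -43*1/2489 - 396/(-1837) = -43/2489 - 396*(-1/1837) = -43/2489 + 36/167 = 82423/415663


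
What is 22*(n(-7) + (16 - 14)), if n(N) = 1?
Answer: 66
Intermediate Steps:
22*(n(-7) + (16 - 14)) = 22*(1 + (16 - 14)) = 22*(1 + 2) = 22*3 = 66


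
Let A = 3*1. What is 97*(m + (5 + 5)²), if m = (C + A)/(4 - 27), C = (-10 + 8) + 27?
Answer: 220384/23 ≈ 9581.9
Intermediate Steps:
A = 3
C = 25 (C = -2 + 27 = 25)
m = -28/23 (m = (25 + 3)/(4 - 27) = 28/(-23) = 28*(-1/23) = -28/23 ≈ -1.2174)
97*(m + (5 + 5)²) = 97*(-28/23 + (5 + 5)²) = 97*(-28/23 + 10²) = 97*(-28/23 + 100) = 97*(2272/23) = 220384/23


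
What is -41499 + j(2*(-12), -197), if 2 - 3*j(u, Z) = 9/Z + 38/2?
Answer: -24529249/591 ≈ -41505.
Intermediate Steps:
j(u, Z) = -17/3 - 3/Z (j(u, Z) = ⅔ - (9/Z + 38/2)/3 = ⅔ - (9/Z + 38*(½))/3 = ⅔ - (9/Z + 19)/3 = ⅔ - (19 + 9/Z)/3 = ⅔ + (-19/3 - 3/Z) = -17/3 - 3/Z)
-41499 + j(2*(-12), -197) = -41499 + (-17/3 - 3/(-197)) = -41499 + (-17/3 - 3*(-1/197)) = -41499 + (-17/3 + 3/197) = -41499 - 3340/591 = -24529249/591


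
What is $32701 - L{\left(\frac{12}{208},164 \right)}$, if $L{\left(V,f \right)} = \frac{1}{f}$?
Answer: $\frac{5362963}{164} \approx 32701.0$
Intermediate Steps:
$32701 - L{\left(\frac{12}{208},164 \right)} = 32701 - \frac{1}{164} = \frac{5362963}{164}$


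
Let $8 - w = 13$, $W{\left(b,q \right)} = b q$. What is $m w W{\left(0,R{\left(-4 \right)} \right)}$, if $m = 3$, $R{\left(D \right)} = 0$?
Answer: $0$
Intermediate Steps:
$w = -5$ ($w = 8 - 13 = -5$)
$m w W{\left(0,R{\left(-4 \right)} \right)} = 3 \left(-5\right) 0 \cdot 0 = \left(-15\right) 0 = 0$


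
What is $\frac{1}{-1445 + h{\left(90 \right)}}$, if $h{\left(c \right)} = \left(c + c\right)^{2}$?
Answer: $\frac{1}{30955} \approx 3.2305 \cdot 10^{-5}$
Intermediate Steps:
$h{\left(c \right)} = 4 c^{2}$ ($h{\left(c \right)} = \left(2 c\right)^{2} = 4 c^{2}$)
$\frac{1}{-1445 + h{\left(90 \right)}} = \frac{1}{-1445 + 4 \cdot 90^{2}} = \frac{1}{-1445 + 4 \cdot 8100} = \frac{1}{-1445 + 32400} = \frac{1}{30955}$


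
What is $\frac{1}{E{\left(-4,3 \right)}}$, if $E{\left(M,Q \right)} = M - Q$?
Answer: $- \frac{1}{7} \approx -0.14286$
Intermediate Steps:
$\frac{1}{E{\left(-4,3 \right)}} = \frac{1}{-4 - 3} = \frac{1}{-7} = - \frac{1}{7}$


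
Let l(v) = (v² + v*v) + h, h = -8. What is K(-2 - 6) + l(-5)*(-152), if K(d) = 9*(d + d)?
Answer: -6528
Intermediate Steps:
l(v) = -8 + 2*v² (l(v) = (v² + v*v) - 8 = (v² + v²) - 8 = 2*v² - 8 = -8 + 2*v²)
K(d) = 18*d (K(d) = 9*(2*d) = 18*d)
K(-2 - 6) + l(-5)*(-152) = 18*(-2 - 6) + (-8 + 2*(-5)²)*(-152) = 18*(-8) + (-8 + 2*25)*(-152) = -144 + (-8 + 50)*(-152) = -144 + 42*(-152) = -144 - 6384 = -6528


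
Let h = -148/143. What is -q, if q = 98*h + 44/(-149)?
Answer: 2167388/21307 ≈ 101.72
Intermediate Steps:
h = -148/143 (h = -148*1/143 = -148/143 ≈ -1.0350)
q = -2167388/21307 (q = 98*(-148/143) + 44/(-149) = -14504/143 + 44*(-1/149) = -14504/143 - 44/149 = -2167388/21307 ≈ -101.72)
-q = -1*(-2167388/21307) = 2167388/21307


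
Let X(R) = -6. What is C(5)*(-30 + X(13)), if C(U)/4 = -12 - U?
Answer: 2448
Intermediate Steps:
C(U) = -48 - 4*U (C(U) = 4*(-12 - U) = -48 - 4*U)
C(5)*(-30 + X(13)) = (-48 - 4*5)*(-30 - 6) = (-48 - 20)*(-36) = -68*(-36) = 2448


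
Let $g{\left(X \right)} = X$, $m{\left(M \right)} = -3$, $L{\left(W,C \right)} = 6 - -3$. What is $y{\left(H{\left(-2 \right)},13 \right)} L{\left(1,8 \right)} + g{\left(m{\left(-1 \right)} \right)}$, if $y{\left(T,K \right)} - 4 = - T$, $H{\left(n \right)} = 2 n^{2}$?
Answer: $-39$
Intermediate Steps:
$L{\left(W,C \right)} = 9$ ($L{\left(W,C \right)} = 6 + 3 = 9$)
$y{\left(T,K \right)} = 4 - T$
$y{\left(H{\left(-2 \right)},13 \right)} L{\left(1,8 \right)} + g{\left(m{\left(-1 \right)} \right)} = \left(4 - 2 \left(-2\right)^{2}\right) 9 - 3 = \left(4 - 2 \cdot 4\right) 9 - 3 = \left(4 - 8\right) 9 - 3 = \left(-4\right) 9 - 3 = -36 - 3 = -39$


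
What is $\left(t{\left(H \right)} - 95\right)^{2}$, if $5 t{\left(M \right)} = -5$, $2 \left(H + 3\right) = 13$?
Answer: $9216$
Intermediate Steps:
$H = \frac{7}{2}$ ($H = -3 + \frac{1}{2} \cdot 13 = -3 + \frac{13}{2} = \frac{7}{2} \approx 3.5$)
$t{\left(M \right)} = -1$ ($t{\left(M \right)} = \frac{1}{5} \left(-5\right) = -1$)
$\left(t{\left(H \right)} - 95\right)^{2} = \left(-1 - 95\right)^{2} = \left(-96\right)^{2} = 9216$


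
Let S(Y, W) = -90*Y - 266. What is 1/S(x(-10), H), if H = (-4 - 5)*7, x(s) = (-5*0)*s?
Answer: -1/266 ≈ -0.0037594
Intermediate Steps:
x(s) = 0 (x(s) = 0*s = 0)
H = -63 (H = -9*7 = -63)
S(Y, W) = -266 - 90*Y
1/S(x(-10), H) = 1/(-266 - 90*0) = 1/(-266 + 0) = 1/(-266) = -1/266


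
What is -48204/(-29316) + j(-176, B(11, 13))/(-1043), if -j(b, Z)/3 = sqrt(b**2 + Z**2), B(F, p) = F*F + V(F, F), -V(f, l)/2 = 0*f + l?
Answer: 4017/2443 + 33*sqrt(337)/1043 ≈ 2.2251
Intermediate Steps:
V(f, l) = -2*l (V(f, l) = -2*(0*f + l) = -2*(0 + l) = -2*l)
B(F, p) = F**2 - 2*F (B(F, p) = F*F - 2*F = F**2 - 2*F)
j(b, Z) = -3*sqrt(Z**2 + b**2) (j(b, Z) = -3*sqrt(b**2 + Z**2) = -3*sqrt(Z**2 + b**2))
-48204/(-29316) + j(-176, B(11, 13))/(-1043) = -48204/(-29316) - 3*sqrt((11*(-2 + 11))**2 + (-176)**2)/(-1043) = -48204*(-1/29316) - 3*sqrt((11*9)**2 + 30976)*(-1/1043) = 4017/2443 - 3*sqrt(99**2 + 30976)*(-1/1043) = 4017/2443 - 3*sqrt(9801 + 30976)*(-1/1043) = 4017/2443 - 33*sqrt(337)*(-1/1043) = 4017/2443 + 33*sqrt(337)/1043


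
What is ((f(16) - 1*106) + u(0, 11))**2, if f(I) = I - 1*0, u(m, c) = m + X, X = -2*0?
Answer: 8100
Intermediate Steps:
X = 0
u(m, c) = m (u(m, c) = m + 0 = m)
f(I) = I (f(I) = I + 0 = I)
((f(16) - 1*106) + u(0, 11))**2 = ((16 - 1*106) + 0)**2 = ((16 - 106) + 0)**2 = (-90 + 0)**2 = (-90)**2 = 8100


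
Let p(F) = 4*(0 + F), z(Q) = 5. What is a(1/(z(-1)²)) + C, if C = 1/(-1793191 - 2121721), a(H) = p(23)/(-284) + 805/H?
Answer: 5593829840953/277958752 ≈ 20125.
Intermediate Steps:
p(F) = 4*F
a(H) = -23/71 + 805/H (a(H) = (4*23)/(-284) + 805/H = 92*(-1/284) + 805/H = -23/71 + 805/H)
C = -1/3914912 (C = 1/(-3914912) = -1/3914912 ≈ -2.5543e-7)
a(1/(z(-1)²)) + C = (-23/71 + 805/(1/(5²))) - 1/3914912 = (-23/71 + 805/(1/25)) - 1/3914912 = (-23/71 + 805*25) - 1/3914912 = (-23/71 + 20125) - 1/3914912 = 1428852/71 - 1/3914912 = 5593829840953/277958752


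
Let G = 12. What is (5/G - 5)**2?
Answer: 3025/144 ≈ 21.007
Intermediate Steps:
(5/G - 5)**2 = (5/12 - 5)**2 = (-55/12)**2 = 3025/144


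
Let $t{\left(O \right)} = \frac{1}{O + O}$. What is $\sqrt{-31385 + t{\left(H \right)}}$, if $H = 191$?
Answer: $\frac{i \sqrt{4579824358}}{382} \approx 177.16 i$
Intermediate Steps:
$t{\left(O \right)} = \frac{1}{2 O}$
$\sqrt{-31385 + t{\left(H \right)}} = \sqrt{-31385 + \frac{1}{2 \cdot 191}} = \sqrt{-31385 + \frac{1}{2} \cdot \frac{1}{191}} = \sqrt{-31385 + \frac{1}{382}} = \sqrt{- \frac{11989069}{382}} = \frac{i \sqrt{4579824358}}{382}$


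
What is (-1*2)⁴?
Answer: 16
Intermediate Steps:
(-1*2)⁴ = (-2)⁴ = 16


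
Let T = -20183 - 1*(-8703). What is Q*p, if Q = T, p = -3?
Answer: 34440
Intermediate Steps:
T = -11480 (T = -20183 + 8703 = -11480)
Q = -11480
Q*p = -11480*(-3) = 34440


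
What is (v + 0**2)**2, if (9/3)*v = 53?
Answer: 2809/9 ≈ 312.11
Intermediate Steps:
v = 53/3 (v = (1/3)*53 = 53/3 ≈ 17.667)
(v + 0**2)**2 = (53/3 + 0**2)**2 = (53/3 + 0)**2 = (53/3)**2 = 2809/9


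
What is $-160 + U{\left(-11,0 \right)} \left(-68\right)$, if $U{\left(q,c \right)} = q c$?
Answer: $-160$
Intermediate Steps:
$U{\left(q,c \right)} = c q$
$-160 + U{\left(-11,0 \right)} \left(-68\right) = -160 + 0 \left(-11\right) \left(-68\right) = -160 + 0 \left(-68\right) = -160 + 0 = -160$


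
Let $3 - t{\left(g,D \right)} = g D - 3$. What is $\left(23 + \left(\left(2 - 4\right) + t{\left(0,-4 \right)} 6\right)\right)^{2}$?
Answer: $3249$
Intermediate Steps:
$t{\left(g,D \right)} = 6 - D g$ ($t{\left(g,D \right)} = 3 - \left(g D - 3\right) = 3 - \left(D g - 3\right) = 3 - \left(-3 + D g\right) = 6 - D g$)
$\left(23 + \left(\left(2 - 4\right) + t{\left(0,-4 \right)} 6\right)\right)^{2} = \left(23 + \left(\left(2 - 4\right) + \left(6 - \left(-4\right) 0\right) 6\right)\right)^{2} = \left(23 - \left(2 - \left(6 + 0\right) 6\right)\right)^{2} = \left(23 + \left(-2 + 6 \cdot 6\right)\right)^{2} = \left(23 + \left(-2 + 36\right)\right)^{2} = \left(23 + 34\right)^{2} = 57^{2} = 3249$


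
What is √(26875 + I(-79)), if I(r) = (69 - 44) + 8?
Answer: 62*√7 ≈ 164.04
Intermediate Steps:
I(r) = 33 (I(r) = 25 + 8 = 33)
√(26875 + I(-79)) = √(26875 + 33) = √26908 = 62*√7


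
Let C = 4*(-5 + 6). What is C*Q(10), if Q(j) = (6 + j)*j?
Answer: 640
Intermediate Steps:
Q(j) = j*(6 + j)
C = 4 (C = 4*1 = 4)
C*Q(10) = 4*(10*(6 + 10)) = 4*(10*16) = 4*160 = 640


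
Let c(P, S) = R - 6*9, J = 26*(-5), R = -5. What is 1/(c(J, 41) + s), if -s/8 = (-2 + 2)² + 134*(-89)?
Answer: 1/95349 ≈ 1.0488e-5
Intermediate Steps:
J = -130
s = 95408 (s = -8*((-2 + 2)² + 134*(-89)) = -8*(0² - 11926) = -8*(0 - 11926) = -8*(-11926) = 95408)
c(P, S) = -59 (c(P, S) = -5 - 6*9 = -5 - 54 = -59)
1/(c(J, 41) + s) = 1/(-59 + 95408) = 1/95349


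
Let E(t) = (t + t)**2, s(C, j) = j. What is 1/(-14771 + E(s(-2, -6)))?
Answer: -1/14627 ≈ -6.8367e-5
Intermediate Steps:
E(t) = 4*t**2 (E(t) = (2*t)**2 = 4*t**2)
1/(-14771 + E(s(-2, -6))) = 1/(-14771 + 4*(-6)**2) = 1/(-14771 + 4*36) = 1/(-14771 + 144) = 1/(-14627) = -1/14627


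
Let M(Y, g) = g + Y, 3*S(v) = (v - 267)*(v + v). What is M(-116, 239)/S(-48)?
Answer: 41/3360 ≈ 0.012202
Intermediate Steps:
S(v) = 2*v*(-267 + v)/3 (S(v) = ((v - 267)*(v + v))/3 = ((-267 + v)*(2*v))/3 = (2*v*(-267 + v))/3 = 2*v*(-267 + v)/3)
M(Y, g) = Y + g
M(-116, 239)/S(-48) = (-116 + 239)/(((⅔)*(-48)*(-267 - 48))) = 123/(((⅔)*(-48)*(-315))) = 123/10080 = 123*(1/10080) = 41/3360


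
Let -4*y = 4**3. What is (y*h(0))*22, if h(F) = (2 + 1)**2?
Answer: -3168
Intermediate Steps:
h(F) = 9 (h(F) = 3**2 = 9)
y = -16 (y = -1/4*4**3 = -1/4*64 = -16)
(y*h(0))*22 = -16*9*22 = -144*22 = -3168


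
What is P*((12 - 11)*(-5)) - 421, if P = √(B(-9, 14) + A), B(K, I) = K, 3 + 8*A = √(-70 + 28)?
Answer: -421 - 5*√(-150 + 2*I*√42)/4 ≈ -421.66 - 15.324*I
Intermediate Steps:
A = -3/8 + I*√42/8 (A = -3/8 + √(-70 + 28)/8 = -3/8 + √(-42)/8 = -3/8 + (I*√42)/8 = -3/8 + I*√42/8 ≈ -0.375 + 0.81009*I)
P = √(-75/8 + I*√42/8) (P = √(-9 + (-3/8 + I*√42/8)) = √(-75/8 + I*√42/8) ≈ 0.13216 + 3.0647*I)
P*((12 - 11)*(-5)) - 421 = (√(-150 + 2*I*√42)/4)*((12 - 11)*(-5)) - 421 = (√(-150 + 2*I*√42)/4)*(1*(-5)) - 421 = (√(-150 + 2*I*√42)/4)*(-5) - 421 = -5*√(-150 + 2*I*√42)/4 - 421 = -421 - 5*√(-150 + 2*I*√42)/4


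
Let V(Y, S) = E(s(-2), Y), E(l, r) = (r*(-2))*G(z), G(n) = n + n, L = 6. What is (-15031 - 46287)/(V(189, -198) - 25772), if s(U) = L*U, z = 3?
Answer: 30659/14020 ≈ 2.1868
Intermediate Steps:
G(n) = 2*n
s(U) = 6*U
E(l, r) = -12*r (E(l, r) = (r*(-2))*(2*3) = -2*r*6 = -12*r)
V(Y, S) = -12*Y
(-15031 - 46287)/(V(189, -198) - 25772) = (-15031 - 46287)/(-12*189 - 25772) = -61318/(-2268 - 25772) = -61318/(-28040) = -61318*(-1/28040) = 30659/14020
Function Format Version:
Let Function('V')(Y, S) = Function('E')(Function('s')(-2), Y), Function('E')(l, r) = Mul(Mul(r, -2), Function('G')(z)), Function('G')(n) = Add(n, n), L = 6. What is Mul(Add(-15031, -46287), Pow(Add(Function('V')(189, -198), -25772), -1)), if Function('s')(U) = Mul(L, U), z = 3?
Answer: Rational(30659, 14020) ≈ 2.1868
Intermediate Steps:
Function('G')(n) = Mul(2, n)
Function('s')(U) = Mul(6, U)
Function('E')(l, r) = Mul(-12, r) (Function('E')(l, r) = Mul(Mul(r, -2), Mul(2, 3)) = Mul(Mul(-2, r), 6) = Mul(-12, r))
Function('V')(Y, S) = Mul(-12, Y)
Mul(Add(-15031, -46287), Pow(Add(Function('V')(189, -198), -25772), -1)) = Mul(Add(-15031, -46287), Pow(Add(Mul(-12, 189), -25772), -1)) = Mul(-61318, Pow(Add(-2268, -25772), -1)) = Mul(-61318, Pow(-28040, -1)) = Mul(-61318, Rational(-1, 28040)) = Rational(30659, 14020)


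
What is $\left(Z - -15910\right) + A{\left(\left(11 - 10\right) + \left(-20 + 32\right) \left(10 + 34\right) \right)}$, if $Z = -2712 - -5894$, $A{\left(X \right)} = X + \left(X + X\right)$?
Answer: $20679$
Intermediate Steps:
$A{\left(X \right)} = 3 X$ ($A{\left(X \right)} = X + 2 X = 3 X$)
$Z = 3182$ ($Z = -2712 + 5894 = 3182$)
$\left(Z - -15910\right) + A{\left(\left(11 - 10\right) + \left(-20 + 32\right) \left(10 + 34\right) \right)} = \left(3182 - -15910\right) + 3 \left(\left(11 - 10\right) + \left(-20 + 32\right) \left(10 + 34\right)\right) = \left(3182 + 15910\right) + 3 \left(1 + 12 \cdot 44\right) = 19092 + 3 \left(1 + 528\right) = 19092 + 3 \cdot 529 = 19092 + 1587 = 20679$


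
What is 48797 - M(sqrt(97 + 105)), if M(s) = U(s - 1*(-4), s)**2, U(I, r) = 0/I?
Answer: 48797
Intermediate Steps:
U(I, r) = 0
M(s) = 0 (M(s) = 0**2 = 0)
48797 - M(sqrt(97 + 105)) = 48797 - 1*0 = 48797 + 0 = 48797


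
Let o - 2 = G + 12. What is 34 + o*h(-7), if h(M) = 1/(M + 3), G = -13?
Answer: 135/4 ≈ 33.750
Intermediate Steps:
h(M) = 1/(3 + M)
o = 1 (o = 2 + (-13 + 12) = 2 - 1 = 1)
34 + o*h(-7) = 34 + 1/(3 - 7) = 34 + 1/(-4) = 34 + 1*(-1/4) = 34 - 1/4 = 135/4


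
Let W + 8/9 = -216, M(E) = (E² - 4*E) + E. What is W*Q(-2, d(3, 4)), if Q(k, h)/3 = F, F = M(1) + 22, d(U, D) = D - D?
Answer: -39040/3 ≈ -13013.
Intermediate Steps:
d(U, D) = 0
M(E) = E² - 3*E
W = -1952/9 (W = -8/9 - 216 = -1952/9 ≈ -216.89)
F = 20 (F = 1*(-3 + 1) + 22 = 1*(-2) + 22 = -2 + 22 = 20)
Q(k, h) = 60 (Q(k, h) = 3*20 = 60)
W*Q(-2, d(3, 4)) = -1952/9*60 = -39040/3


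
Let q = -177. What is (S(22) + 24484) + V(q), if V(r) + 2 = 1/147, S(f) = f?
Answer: 3602089/147 ≈ 24504.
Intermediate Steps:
V(r) = -293/147 (V(r) = -2 + 1/147 = -293/147)
(S(22) + 24484) + V(q) = (22 + 24484) - 293/147 = 24506 - 293/147 = 3602089/147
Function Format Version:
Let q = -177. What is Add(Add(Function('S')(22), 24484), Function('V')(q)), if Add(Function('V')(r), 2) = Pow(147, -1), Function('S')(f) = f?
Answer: Rational(3602089, 147) ≈ 24504.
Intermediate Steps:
Function('V')(r) = Rational(-293, 147) (Function('V')(r) = Add(-2, Pow(147, -1)) = Add(-2, Rational(1, 147)) = Rational(-293, 147))
Add(Add(Function('S')(22), 24484), Function('V')(q)) = Add(Add(22, 24484), Rational(-293, 147)) = Add(24506, Rational(-293, 147)) = Rational(3602089, 147)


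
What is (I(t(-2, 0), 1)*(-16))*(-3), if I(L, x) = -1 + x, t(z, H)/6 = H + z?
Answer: 0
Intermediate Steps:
t(z, H) = 6*H + 6*z (t(z, H) = 6*(H + z) = 6*H + 6*z)
(I(t(-2, 0), 1)*(-16))*(-3) = ((-1 + 1)*(-16))*(-3) = (0*(-16))*(-3) = 0*(-3) = 0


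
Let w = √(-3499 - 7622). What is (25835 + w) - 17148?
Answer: 8687 + I*√11121 ≈ 8687.0 + 105.46*I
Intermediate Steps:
w = I*√11121 (w = √(-11121) = I*√11121 ≈ 105.46*I)
(25835 + w) - 17148 = (25835 + I*√11121) - 17148 = 8687 + I*√11121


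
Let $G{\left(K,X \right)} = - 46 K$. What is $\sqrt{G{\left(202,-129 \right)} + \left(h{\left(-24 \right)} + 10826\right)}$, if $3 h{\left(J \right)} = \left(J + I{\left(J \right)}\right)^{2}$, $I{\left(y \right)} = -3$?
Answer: $\sqrt{1777} \approx 42.154$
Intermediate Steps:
$h{\left(J \right)} = \frac{\left(-3 + J\right)^{2}}{3}$ ($h{\left(J \right)} = \frac{\left(J - 3\right)^{2}}{3} = \frac{\left(-3 + J\right)^{2}}{3}$)
$\sqrt{G{\left(202,-129 \right)} + \left(h{\left(-24 \right)} + 10826\right)} = \sqrt{\left(-46\right) 202 + \left(\frac{\left(-3 - 24\right)^{2}}{3} + 10826\right)} = \sqrt{-9292 + \left(\frac{\left(-27\right)^{2}}{3} + 10826\right)} = \sqrt{-9292 + \left(\frac{1}{3} \cdot 729 + 10826\right)} = \sqrt{-9292 + \left(243 + 10826\right)} = \sqrt{-9292 + 11069} = \sqrt{1777}$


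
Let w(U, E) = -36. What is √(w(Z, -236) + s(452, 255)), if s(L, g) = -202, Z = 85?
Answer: I*√238 ≈ 15.427*I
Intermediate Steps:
√(w(Z, -236) + s(452, 255)) = √(-36 - 202) = √(-238) = I*√238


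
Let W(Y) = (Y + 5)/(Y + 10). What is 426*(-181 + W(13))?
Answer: -1765770/23 ≈ -76773.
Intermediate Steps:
W(Y) = (5 + Y)/(10 + Y)
426*(-181 + W(13)) = 426*(-181 + (5 + 13)/(10 + 13)) = 426*(-181 + 18/23) = 426*(-4145/23) = -1765770/23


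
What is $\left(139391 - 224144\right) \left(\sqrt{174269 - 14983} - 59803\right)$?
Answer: $5068483659 - 84753 \sqrt{159286} \approx 5.0347 \cdot 10^{9}$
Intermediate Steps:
$\left(139391 - 224144\right) \left(\sqrt{174269 - 14983} - 59803\right) = - 84753 \left(\sqrt{159286} - 59803\right) = - 84753 \left(-59803 + \sqrt{159286}\right) = 5068483659 - 84753 \sqrt{159286}$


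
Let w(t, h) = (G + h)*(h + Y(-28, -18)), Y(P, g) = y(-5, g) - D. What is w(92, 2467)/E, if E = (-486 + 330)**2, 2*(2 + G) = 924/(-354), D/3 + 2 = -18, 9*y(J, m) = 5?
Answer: 413325473/1615302 ≈ 255.88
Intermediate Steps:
y(J, m) = 5/9 (y(J, m) = (1/9)*5 = 5/9)
D = -60 (D = -6 + 3*(-18) = -6 - 54 = -60)
G = -195/59 (G = -2 + (924/(-354))/2 = -2 + (924*(-1/354))/2 = -2 + (1/2)*(-154/59) = -2 - 77/59 = -195/59 ≈ -3.3051)
E = 24336 (E = (-156)**2 = 24336)
Y(P, g) = 545/9 (Y(P, g) = 5/9 - 1*(-60) = 5/9 + 60 = 545/9)
w(t, h) = (-195/59 + h)*(545/9 + h) (w(t, h) = (-195/59 + h)*(h + 545/9) = (-195/59 + h)*(545/9 + h))
w(92, 2467)/E = (-35425/177 + 2467**2 + (30400/531)*2467)/24336 = (-35425/177 + 6086089 + 74996800/531)*(1/24336) = (3306603784/531)*(1/24336) = 413325473/1615302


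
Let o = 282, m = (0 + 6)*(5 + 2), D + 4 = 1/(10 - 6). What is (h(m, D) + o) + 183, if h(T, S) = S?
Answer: 1845/4 ≈ 461.25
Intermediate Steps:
D = -15/4 (D = -4 + 1/(10 - 6) = -4 + 1/4 = -4 + ¼ = -15/4 ≈ -3.7500)
m = 42 (m = 6*7 = 42)
(h(m, D) + o) + 183 = (-15/4 + 282) + 183 = 1113/4 + 183 = 1845/4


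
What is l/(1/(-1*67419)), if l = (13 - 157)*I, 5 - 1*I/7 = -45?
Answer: 3397917600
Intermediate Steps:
I = 350 (I = 35 - 7*(-45) = 35 + 315 = 350)
l = -50400 (l = (13 - 157)*350 = -144*350 = -50400)
l/(1/(-1*67419)) = -50400*(-1*67419) = -50400/(1/(-67419)) = -50400/(-1/67419) = -50400*(-67419) = 3397917600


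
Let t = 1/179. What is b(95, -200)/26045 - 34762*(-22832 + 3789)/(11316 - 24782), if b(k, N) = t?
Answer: -1543076721790332/31389616315 ≈ -49159.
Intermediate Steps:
t = 1/179 ≈ 0.0055866
b(k, N) = 1/179
b(95, -200)/26045 - 34762*(-22832 + 3789)/(11316 - 24782) = (1/179)/26045 - 34762*(-22832 + 3789)/(11316 - 24782) = (1/179)*(1/26045) - 34762/((-13466/(-19043))) = 1/4662055 - 34762/((-13466*(-1/19043))) = 1/4662055 - 34762/13466/19043 = 1/4662055 - 34762*19043/13466 = 1/4662055 - 330986383/6733 = -1543076721790332/31389616315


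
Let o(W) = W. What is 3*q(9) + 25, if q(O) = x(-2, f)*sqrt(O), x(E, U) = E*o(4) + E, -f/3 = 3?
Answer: -65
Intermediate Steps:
f = -9 (f = -3*3 = -9)
x(E, U) = 5*E (x(E, U) = E*4 + E = 4*E + E = 5*E)
q(O) = -10*sqrt(O) (q(O) = (5*(-2))*sqrt(O) = -10*sqrt(O))
3*q(9) + 25 = 3*(-10*sqrt(9)) + 25 = 3*(-10*3) + 25 = 3*(-30) + 25 = -90 + 25 = -65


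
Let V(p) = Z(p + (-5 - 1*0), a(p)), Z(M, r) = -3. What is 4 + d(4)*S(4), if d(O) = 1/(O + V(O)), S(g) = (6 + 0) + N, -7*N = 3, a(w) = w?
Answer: 67/7 ≈ 9.5714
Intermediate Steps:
N = -3/7 (N = -⅐*3 = -3/7 ≈ -0.42857)
S(g) = 39/7 (S(g) = (6 + 0) - 3/7 = 6 - 3/7 = 39/7)
V(p) = -3
d(O) = 1/(-3 + O) (d(O) = 1/(O - 3) = 1/(-3 + O))
4 + d(4)*S(4) = 4 + (39/7)/(-3 + 4) = 4 + (39/7)/1 = 4 + 1*(39/7) = 4 + 39/7 = 67/7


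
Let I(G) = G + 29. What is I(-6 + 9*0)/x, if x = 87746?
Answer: 23/87746 ≈ 0.00026212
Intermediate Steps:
I(G) = 29 + G
I(-6 + 9*0)/x = (29 + (-6 + 9*0))/87746 = (29 + (-6 + 0))*(1/87746) = (29 - 6)*(1/87746) = 23*(1/87746) = 23/87746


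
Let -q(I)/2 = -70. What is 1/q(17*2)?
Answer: 1/140 ≈ 0.0071429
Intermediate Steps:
q(I) = 140 (q(I) = -2*(-70) = 140)
1/q(17*2) = 1/140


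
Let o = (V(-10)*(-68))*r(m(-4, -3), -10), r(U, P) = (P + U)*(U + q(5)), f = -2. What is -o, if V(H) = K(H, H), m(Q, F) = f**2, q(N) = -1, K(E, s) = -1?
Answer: 1224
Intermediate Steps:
m(Q, F) = 4 (m(Q, F) = (-2)**2 = 4)
V(H) = -1
r(U, P) = (-1 + U)*(P + U) (r(U, P) = (P + U)*(U - 1) = (P + U)*(-1 + U) = (-1 + U)*(P + U))
o = -1224 (o = (-1*(-68))*(4**2 - 1*(-10) - 1*4 - 10*4) = 68*(16 + 10 - 4 - 40) = 68*(-18) = -1224)
-o = -1*(-1224) = 1224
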